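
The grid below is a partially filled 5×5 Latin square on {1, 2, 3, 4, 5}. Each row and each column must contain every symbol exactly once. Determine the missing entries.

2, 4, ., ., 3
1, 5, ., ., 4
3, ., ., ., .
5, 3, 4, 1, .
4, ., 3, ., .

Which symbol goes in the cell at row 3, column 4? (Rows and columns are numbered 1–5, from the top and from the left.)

4

row 1 has {2,3,4}; column 4 has {1} — only 5 is left for (r1,c4).
row 2 has {1,4,5}; column 3 has {3,4} — only 2 is left for (r2,c3).
row 2 has {1,2,4,5}; column 4 has {1,5} — only 3 is left for (r2,c4).
row 4 has {1,3,4,5}; column 5 has {3,4} — only 2 is left for (r4,c5).
row 5 has {3,4}; column 4 has {1,3,5} — only 2 is left for (r5,c4).
row 1 has {2,3,4,5}; column 3 has {2,3,4} — only 1 is left for (r1,c3).
row 3 has {3}; column 3 has {1,2,3,4} — only 5 is left for (r3,c3).
row 3 has {3,5}; column 4 has {1,2,3,5} — only 4 is left for (r3,c4).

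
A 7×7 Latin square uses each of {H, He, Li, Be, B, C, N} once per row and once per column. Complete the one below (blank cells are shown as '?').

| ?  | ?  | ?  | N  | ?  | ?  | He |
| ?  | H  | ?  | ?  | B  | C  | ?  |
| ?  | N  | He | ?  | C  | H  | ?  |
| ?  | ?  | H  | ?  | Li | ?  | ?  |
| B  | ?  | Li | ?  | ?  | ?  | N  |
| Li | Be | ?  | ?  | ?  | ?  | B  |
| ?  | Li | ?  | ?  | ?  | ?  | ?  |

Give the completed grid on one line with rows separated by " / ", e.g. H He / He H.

H C B N Be Li He / He H N Li B C Be / Be N He B C H Li / N B H Be Li He C / B He Li C H Be N / Li Be C H He N B / C Li Be He N B H

(r3,c1): row 3 has {H,He,C,N}; column 1 has {Li,B}, so it must be Be.
(r3,c7): row 3 has {H,He,Be,C,N}; column 7 has {He,B,N}, so it must be Li.
(r2,c7): row 2 has {H,B,C}; column 7 has {He,Li,B,N}, so it must be Be.
(r3,c4): row 3 has {H,He,Li,Be,C,N}; column 4 has {N}, so it must be B.
(r4,c7): row 4 has {H,Li}; column 7 has {He,Li,Be,B,N}, so it must be C.
(r7,c7): row 7 has {Li}; column 7 has {He,Li,Be,B,C,N}, so it must be H.
(r2,c3): row 2 has {H,Be,B,C}; column 3 has {H,He,Li}, so it must be N.
(r6,c3): row 6 has {Li,Be,B}; column 3 has {H,He,Li,N}, so it must be C.
(r2,c1): row 2 has {H,Be,B,C,N}; column 1 has {Li,Be,B}, so it must be He.
(r2,c4): row 2 has {H,He,Be,B,C,N}; column 4 has {B,N}, so it must be Li.
(r4,c1): row 4 has {H,Li,C}; column 1 has {He,Li,Be,B}, so it must be N.
(r7,c1): row 7 has {H,Li}; column 1 has {He,Li,Be,B,N}, so it must be C.
(r1,c1): row 1 has {He,N}; column 1 has {He,Li,Be,B,C,N}, so it must be H.
(r1,c5): row 1 has {H,He,N}; column 5 has {Li,B,C}, so it must be Be.
(r1,c3): row 1 has {H,He,Be,N}; column 3 has {H,He,Li,C,N}, so it must be B.
(r1,c6): row 1 has {H,He,Be,B,N}; column 6 has {H,C}, so it must be Li.
(r7,c3): row 7 has {H,Li,C}; column 3 has {H,He,Li,B,C,N}, so it must be Be.
(r7,c4): row 7 has {H,Li,Be,C}; column 4 has {Li,B,N}, so it must be He.
(r7,c5): row 7 has {H,He,Li,Be,C}; column 5 has {Li,Be,B,C}, so it must be N.
(r7,c6): row 7 has {H,He,Li,Be,C,N}; column 6 has {H,Li,C}, so it must be B.
(r1,c2): row 1 has {H,He,Li,Be,B,N}; column 2 has {H,Li,Be,N}, so it must be C.
(r4,c4): row 4 has {H,Li,C,N}; column 4 has {He,Li,B,N}, so it must be Be.
(r4,c6): row 4 has {H,Li,Be,C,N}; column 6 has {H,Li,B,C}, so it must be He.
(r5,c2): row 5 has {Li,B,N}; column 2 has {H,Li,Be,C,N}, so it must be He.
(r5,c5): row 5 has {He,Li,B,N}; column 5 has {Li,Be,B,C,N}, so it must be H.
(r5,c6): row 5 has {H,He,Li,B,N}; column 6 has {H,He,Li,B,C}, so it must be Be.
(r6,c4): row 6 has {Li,Be,B,C}; column 4 has {He,Li,Be,B,N}, so it must be H.
(r6,c5): row 6 has {H,Li,Be,B,C}; column 5 has {H,Li,Be,B,C,N}, so it must be He.
(r6,c6): row 6 has {H,He,Li,Be,B,C}; column 6 has {H,He,Li,Be,B,C}, so it must be N.
(r4,c2): row 4 has {H,He,Li,Be,C,N}; column 2 has {H,He,Li,Be,C,N}, so it must be B.
(r5,c4): row 5 has {H,He,Li,Be,B,N}; column 4 has {H,He,Li,Be,B,N}, so it must be C.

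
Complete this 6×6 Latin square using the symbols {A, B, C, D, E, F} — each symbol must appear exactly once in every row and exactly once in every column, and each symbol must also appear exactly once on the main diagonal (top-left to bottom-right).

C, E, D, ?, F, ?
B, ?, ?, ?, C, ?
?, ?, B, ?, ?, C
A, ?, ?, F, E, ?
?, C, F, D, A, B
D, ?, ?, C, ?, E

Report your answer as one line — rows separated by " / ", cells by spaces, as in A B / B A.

C E D B F A / B D E A C F / F A B E D C / A B C F E D / E C F D A B / D F A C B E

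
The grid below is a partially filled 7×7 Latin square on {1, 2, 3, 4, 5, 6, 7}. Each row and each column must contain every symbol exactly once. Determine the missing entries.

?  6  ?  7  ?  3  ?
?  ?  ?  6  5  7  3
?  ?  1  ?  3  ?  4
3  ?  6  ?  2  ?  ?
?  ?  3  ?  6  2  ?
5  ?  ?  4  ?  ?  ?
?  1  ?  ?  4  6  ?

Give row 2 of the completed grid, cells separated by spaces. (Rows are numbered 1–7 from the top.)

1 2 4 6 5 7 3

(r1,c5): row 1 has {3,6,7}; column 5 has {2,3,4,5,6}, so it must be 1.
(r3,c6): row 3 has {1,3,4}; column 6 has {2,3,6,7}, so it must be 5.
(r6,c5): row 6 has {4,5}; column 5 has {1,2,3,4,5,6}, so it must be 7.
(r6,c6): row 6 has {4,5,7}; column 6 has {2,3,5,6,7}, so it must be 1.
(r3,c4): row 3 has {1,3,4,5}; column 4 has {4,6,7}, so it must be 2.
(r4,c6): row 4 has {2,3,6}; column 6 has {1,2,3,5,6,7}, so it must be 4.
(r6,c3): row 6 has {1,4,5,7}; column 3 has {1,3,6}, so it must be 2.
(r6,c7): row 6 has {1,2,4,5,7}; column 7 has {3,4}, so it must be 6.
(r2,c3): row 2 has {3,5,6,7}; column 3 has {1,2,3,6}, so it must be 4.
(r3,c2): row 3 has {1,2,3,4,5}; column 2 has {1,6}, so it must be 7.
(r4,c2): row 4 has {2,3,4,6}; column 2 has {1,6,7}, so it must be 5.
(r4,c4): row 4 has {2,3,4,5,6}; column 4 has {2,4,6,7}, so it must be 1.
(r4,c7): row 4 has {1,2,3,4,5,6}; column 7 has {3,4,6}, so it must be 7.
(r5,c2): row 5 has {2,3,6}; column 2 has {1,5,6,7}, so it must be 4.
(r5,c4): row 5 has {2,3,4,6}; column 4 has {1,2,4,6,7}, so it must be 5.
(r5,c7): row 5 has {2,3,4,5,6}; column 7 has {3,4,6,7}, so it must be 1.
(r6,c2): row 6 has {1,2,4,5,6,7}; column 2 has {1,4,5,6,7}, so it must be 3.
(r7,c4): row 7 has {1,4,6}; column 4 has {1,2,4,5,6,7}, so it must be 3.
(r1,c3): row 1 has {1,3,6,7}; column 3 has {1,2,3,4,6}, so it must be 5.
(r1,c7): row 1 has {1,3,5,6,7}; column 7 has {1,3,4,6,7}, so it must be 2.
(r2,c2): row 2 has {3,4,5,6,7}; column 2 has {1,3,4,5,6,7}, so it must be 2.
(r3,c1): row 3 has {1,2,3,4,5,7}; column 1 has {3,5}, so it must be 6.
(r5,c1): row 5 has {1,2,3,4,5,6}; column 1 has {3,5,6}, so it must be 7.
(r7,c1): row 7 has {1,3,4,6}; column 1 has {3,5,6,7}, so it must be 2.
(r7,c3): row 7 has {1,2,3,4,6}; column 3 has {1,2,3,4,5,6}, so it must be 7.
(r7,c7): row 7 has {1,2,3,4,6,7}; column 7 has {1,2,3,4,6,7}, so it must be 5.
(r1,c1): row 1 has {1,2,3,5,6,7}; column 1 has {2,3,5,6,7}, so it must be 4.
(r2,c1): row 2 has {2,3,4,5,6,7}; column 1 has {2,3,4,5,6,7}, so it must be 1.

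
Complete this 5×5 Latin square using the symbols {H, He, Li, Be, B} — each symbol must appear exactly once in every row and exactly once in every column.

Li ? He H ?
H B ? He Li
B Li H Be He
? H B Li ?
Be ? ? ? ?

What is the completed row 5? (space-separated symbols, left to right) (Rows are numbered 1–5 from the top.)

At row 1, column 2: row 1 has {H,He,Li}; column 2 has {H,Li,B}; that leaves Be.
At row 1, column 5: row 1 has {H,He,Li,Be}; column 5 has {He,Li}; that leaves B.
At row 2, column 3: row 2 has {H,He,Li,B}; column 3 has {H,He,B}; that leaves Be.
At row 4, column 1: row 4 has {H,Li,B}; column 1 has {H,Li,Be,B}; that leaves He.
At row 4, column 5: row 4 has {H,He,Li,B}; column 5 has {He,Li,B}; that leaves Be.
At row 5, column 2: row 5 has {Be}; column 2 has {H,Li,Be,B}; that leaves He.
At row 5, column 3: row 5 has {He,Be}; column 3 has {H,He,Be,B}; that leaves Li.
At row 5, column 4: row 5 has {He,Li,Be}; column 4 has {H,He,Li,Be}; that leaves B.
At row 5, column 5: row 5 has {He,Li,Be,B}; column 5 has {He,Li,Be,B}; that leaves H.

Be He Li B H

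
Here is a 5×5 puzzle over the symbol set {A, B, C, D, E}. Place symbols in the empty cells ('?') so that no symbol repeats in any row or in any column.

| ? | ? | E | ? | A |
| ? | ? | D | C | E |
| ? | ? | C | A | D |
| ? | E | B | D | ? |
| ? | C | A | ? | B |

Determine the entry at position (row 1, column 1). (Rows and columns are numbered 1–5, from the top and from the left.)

At row 1, column 4: row 1 has {A,E}; column 4 has {A,C,D}; that leaves B.
At row 3, column 2: row 3 has {A,C,D}; column 2 has {C,E}; that leaves B.
At row 4, column 5: row 4 has {B,D,E}; column 5 has {A,B,D,E}; that leaves C.
At row 5, column 4: row 5 has {A,B,C}; column 4 has {A,B,C,D}; that leaves E.
At row 1, column 2: row 1 has {A,B,E}; column 2 has {B,C,E}; that leaves D.
At row 2, column 2: row 2 has {C,D,E}; column 2 has {B,C,D,E}; that leaves A.
At row 3, column 1: row 3 has {A,B,C,D}; column 1 is empty so far; that leaves E.
At row 4, column 1: row 4 has {B,C,D,E}; column 1 has {E}; that leaves A.
At row 5, column 1: row 5 has {A,B,C,E}; column 1 has {A,E}; that leaves D.
At row 1, column 1: row 1 has {A,B,D,E}; column 1 has {A,D,E}; that leaves C.

C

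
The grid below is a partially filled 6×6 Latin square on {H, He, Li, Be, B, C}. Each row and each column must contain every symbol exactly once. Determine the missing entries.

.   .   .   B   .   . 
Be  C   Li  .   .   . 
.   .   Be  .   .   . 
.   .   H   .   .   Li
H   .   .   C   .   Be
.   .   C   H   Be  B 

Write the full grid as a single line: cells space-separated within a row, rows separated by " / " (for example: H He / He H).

Li Be He B H C / Be C Li He B H / B H Be Li C He / C B H Be He Li / H He B C Li Be / He Li C H Be B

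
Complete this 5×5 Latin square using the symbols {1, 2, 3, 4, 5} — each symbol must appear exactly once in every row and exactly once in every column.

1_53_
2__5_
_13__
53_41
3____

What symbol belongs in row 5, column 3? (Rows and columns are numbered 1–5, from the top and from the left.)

At row 2, column 2: row 2 has {2,5}; column 2 has {1,3}; that leaves 4.
At row 2, column 3: row 2 has {2,4,5}; column 3 has {3,5}; that leaves 1.
At row 2, column 5: row 2 has {1,2,4,5}; column 5 has {1}; that leaves 3.
At row 3, column 1: row 3 has {1,3}; column 1 has {1,2,3,5}; that leaves 4.
At row 3, column 4: row 3 has {1,3,4}; column 4 has {3,4,5}; that leaves 2.
At row 3, column 5: row 3 has {1,2,3,4}; column 5 has {1,3}; that leaves 5.
At row 4, column 3: row 4 has {1,3,4,5}; column 3 has {1,3,5}; that leaves 2.
At row 5, column 3: row 5 has {3}; column 3 has {1,2,3,5}; that leaves 4.

4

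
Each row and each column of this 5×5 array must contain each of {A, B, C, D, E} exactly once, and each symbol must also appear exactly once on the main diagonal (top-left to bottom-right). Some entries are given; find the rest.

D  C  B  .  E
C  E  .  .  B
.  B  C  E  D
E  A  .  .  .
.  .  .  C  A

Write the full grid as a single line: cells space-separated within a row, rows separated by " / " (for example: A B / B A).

D C B A E / C E A D B / A B C E D / E A D B C / B D E C A

At row 1, column 4: row 1 has {B,C,D,E}; column 4 has {C,E}; that leaves A.
At row 2, column 4: row 2 has {B,C,E}; column 4 has {A,C,E}; that leaves D.
At row 3, column 1: row 3 has {B,C,D,E}; column 1 has {C,D,E}; that leaves A.
At row 4, column 3: row 4 has {A,E}; column 3 has {B,C}; that leaves D.
At row 4, column 4: row 4 has {A,D,E}; column 4 has {A,C,D,E}; the diagonal has {A,C,D,E}; that leaves B.
At row 4, column 5: row 4 has {A,B,D,E}; column 5 has {A,B,D,E}; that leaves C.
At row 5, column 1: row 5 has {A,C}; column 1 has {A,C,D,E}; that leaves B.
At row 5, column 2: row 5 has {A,B,C}; column 2 has {A,B,C,E}; that leaves D.
At row 5, column 3: row 5 has {A,B,C,D}; column 3 has {B,C,D}; that leaves E.
At row 2, column 3: row 2 has {B,C,D,E}; column 3 has {B,C,D,E}; that leaves A.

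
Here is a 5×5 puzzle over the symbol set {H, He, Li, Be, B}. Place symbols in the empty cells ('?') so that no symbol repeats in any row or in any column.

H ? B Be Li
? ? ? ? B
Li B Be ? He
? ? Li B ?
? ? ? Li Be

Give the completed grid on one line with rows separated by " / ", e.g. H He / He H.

(r1,c2) = He
(r3,c4) = H
(r4,c5) = H
(r5,c2) = H
(r5,c3) = He
(r2,c3) = H
(r2,c4) = He
(r4,c2) = Be
(r5,c1) = B
(r2,c1) = Be
(r2,c2) = Li
(r4,c1) = He

H He B Be Li / Be Li H He B / Li B Be H He / He Be Li B H / B H He Li Be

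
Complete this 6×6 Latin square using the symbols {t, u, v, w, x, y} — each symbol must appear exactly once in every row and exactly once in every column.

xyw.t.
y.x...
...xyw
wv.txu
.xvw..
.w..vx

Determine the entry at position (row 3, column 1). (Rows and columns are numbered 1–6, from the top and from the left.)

(r1,c6) = v
(r2,c6) = t
(r4,c3) = y
(r5,c5) = u
(r5,c6) = y
(r1,c4) = u
(r2,c2) = u
(r2,c4) = v
(r2,c5) = w
(r3,c2) = t
(r3,c3) = u
(r5,c1) = t
(r6,c1) = u
(r6,c3) = t
(r6,c4) = y
(r3,c1) = v

v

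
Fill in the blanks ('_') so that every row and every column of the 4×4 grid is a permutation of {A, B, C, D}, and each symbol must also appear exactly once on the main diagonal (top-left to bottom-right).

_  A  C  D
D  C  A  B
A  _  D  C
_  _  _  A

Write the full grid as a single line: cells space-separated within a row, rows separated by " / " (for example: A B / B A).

B A C D / D C A B / A B D C / C D B A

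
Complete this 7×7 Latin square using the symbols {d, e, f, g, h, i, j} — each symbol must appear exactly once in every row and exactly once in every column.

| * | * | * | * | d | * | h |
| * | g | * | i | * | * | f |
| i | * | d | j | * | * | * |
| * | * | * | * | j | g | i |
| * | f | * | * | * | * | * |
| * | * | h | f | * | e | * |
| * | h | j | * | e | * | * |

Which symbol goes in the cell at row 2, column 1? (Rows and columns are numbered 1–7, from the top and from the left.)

(r2,c3): row 2 has {f,g,i}; column 3 has {d,h,j}, so it must be e.
(r2,c5): row 2 has {e,f,g,i}; column 5 has {d,e,j}, so it must be h.
(r3,c2): row 3 has {d,i,j}; column 2 has {f,g,h}, so it must be e.
(r3,c7): row 3 has {d,e,i,j}; column 7 has {f,h,i}, so it must be g.
(r4,c2): row 4 has {g,i,j}; column 2 has {e,f,g,h}, so it must be d.
(r4,c3): row 4 has {d,g,i,j}; column 3 has {d,e,h,j}, so it must be f.
(r7,c7): row 7 has {e,h,j}; column 7 has {f,g,h,i}, so it must be d.
(r3,c5): row 3 has {d,e,g,i,j}; column 5 has {d,e,h,j}, so it must be f.
(r3,c6): row 3 has {d,e,f,g,i,j}; column 6 has {e,g}, so it must be h.
(r6,c7): row 6 has {e,f,h}; column 7 has {d,f,g,h,i}, so it must be j.
(r7,c4): row 7 has {d,e,h,j}; column 4 has {f,i,j}, so it must be g.
(r1,c4): row 1 has {d,h}; column 4 has {f,g,i,j}, so it must be e.
(r4,c4): row 4 has {d,f,g,i,j}; column 4 has {e,f,g,i,j}, so it must be h.
(r5,c4): row 5 has {f}; column 4 has {e,f,g,h,i,j}, so it must be d.
(r5,c7): row 5 has {d,f}; column 7 has {d,f,g,h,i,j}, so it must be e.
(r6,c2): row 6 has {e,f,h,j}; column 2 has {d,e,f,g,h}, so it must be i.
(r6,c5): row 6 has {e,f,h,i,j}; column 5 has {d,e,f,h,j}, so it must be g.
(r7,c1): row 7 has {d,e,g,h,j}; column 1 has {i}, so it must be f.
(r7,c6): row 7 has {d,e,f,g,h,j}; column 6 has {e,g,h}, so it must be i.
(r1,c2): row 1 has {d,e,h}; column 2 has {d,e,f,g,h,i}, so it must be j.
(r1,c6): row 1 has {d,e,h,j}; column 6 has {e,g,h,i}, so it must be f.
(r4,c1): row 4 has {d,f,g,h,i,j}; column 1 has {f,i}, so it must be e.
(r5,c5): row 5 has {d,e,f}; column 5 has {d,e,f,g,h,j}, so it must be i.
(r5,c6): row 5 has {d,e,f,i}; column 6 has {e,f,g,h,i}, so it must be j.
(r6,c1): row 6 has {e,f,g,h,i,j}; column 1 has {e,f,i}, so it must be d.
(r1,c1): row 1 has {d,e,f,h,j}; column 1 has {d,e,f,i}, so it must be g.
(r1,c3): row 1 has {d,e,f,g,h,j}; column 3 has {d,e,f,h,j}, so it must be i.
(r2,c1): row 2 has {e,f,g,h,i}; column 1 has {d,e,f,g,i}, so it must be j.

j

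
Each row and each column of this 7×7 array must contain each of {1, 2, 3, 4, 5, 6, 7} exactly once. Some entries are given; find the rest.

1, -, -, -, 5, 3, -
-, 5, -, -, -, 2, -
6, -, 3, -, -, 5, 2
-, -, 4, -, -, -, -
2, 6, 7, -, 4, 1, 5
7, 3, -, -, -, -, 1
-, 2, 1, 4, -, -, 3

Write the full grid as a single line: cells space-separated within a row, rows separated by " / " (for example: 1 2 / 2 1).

Cell (r2,c3): row 2 has {2,5}; column 3 has {1,3,4,7} → 6.
Cell (r5,c4): row 5 has {1,2,4,5,6,7}; column 4 has {4} → 3.
Cell (r7,c1): row 7 has {1,2,3,4}; column 1 has {1,2,6,7} → 5.
Cell (r1,c3): row 1 has {1,3,5}; column 3 has {1,3,4,6,7} → 2.
Cell (r4,c1): row 4 has {4}; column 1 has {1,2,5,6,7} → 3.
Cell (r6,c3): row 6 has {1,3,7}; column 3 has {1,2,3,4,6,7} → 5.
Cell (r2,c1): row 2 has {2,5,6}; column 1 has {1,2,3,5,6,7} → 4.
Cell (r2,c7): row 2 has {2,4,5,6}; column 7 has {1,2,3,5} → 7.
Cell (r4,c7): row 4 has {3,4}; column 7 has {1,2,3,5,7} → 6.
Cell (r1,c7): row 1 has {1,2,3,5}; column 7 has {1,2,3,5,6,7} → 4.
Cell (r2,c4): row 2 has {2,4,5,6,7}; column 4 has {3,4} → 1.
Cell (r2,c5): row 2 has {1,2,4,5,6,7}; column 5 has {4,5} → 3.
Cell (r3,c4): row 3 has {2,3,5,6}; column 4 has {1,3,4} → 7.
Cell (r3,c5): row 3 has {2,3,5,6,7}; column 5 has {3,4,5} → 1.
Cell (r4,c6): row 4 has {3,4,6}; column 6 has {1,2,3,5} → 7.
Cell (r7,c6): row 7 has {1,2,3,4,5}; column 6 has {1,2,3,5,7} → 6.
Cell (r1,c2): row 1 has {1,2,3,4,5}; column 2 has {2,3,5,6} → 7.
Cell (r1,c4): row 1 has {1,2,3,4,5,7}; column 4 has {1,3,4,7} → 6.
Cell (r3,c2): row 3 has {1,2,3,5,6,7}; column 2 has {2,3,5,6,7} → 4.
Cell (r4,c2): row 4 has {3,4,6,7}; column 2 has {2,3,4,5,6,7} → 1.
Cell (r4,c5): row 4 has {1,3,4,6,7}; column 5 has {1,3,4,5} → 2.
Cell (r6,c4): row 6 has {1,3,5,7}; column 4 has {1,3,4,6,7} → 2.
Cell (r6,c5): row 6 has {1,2,3,5,7}; column 5 has {1,2,3,4,5} → 6.
Cell (r6,c6): row 6 has {1,2,3,5,6,7}; column 6 has {1,2,3,5,6,7} → 4.
Cell (r7,c5): row 7 has {1,2,3,4,5,6}; column 5 has {1,2,3,4,5,6} → 7.
Cell (r4,c4): row 4 has {1,2,3,4,6,7}; column 4 has {1,2,3,4,6,7} → 5.

1 7 2 6 5 3 4 / 4 5 6 1 3 2 7 / 6 4 3 7 1 5 2 / 3 1 4 5 2 7 6 / 2 6 7 3 4 1 5 / 7 3 5 2 6 4 1 / 5 2 1 4 7 6 3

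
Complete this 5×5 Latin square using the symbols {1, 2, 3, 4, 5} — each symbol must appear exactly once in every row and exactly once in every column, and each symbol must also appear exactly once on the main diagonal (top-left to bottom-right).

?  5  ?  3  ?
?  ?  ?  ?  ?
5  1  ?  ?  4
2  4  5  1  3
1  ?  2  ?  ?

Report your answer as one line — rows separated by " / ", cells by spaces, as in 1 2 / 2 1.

At row 1, column 1: row 1 has {3,5}; column 1 has {1,2,5}; the diagonal has {1}; that leaves 4.
At row 1, column 3: row 1 has {3,4,5}; column 3 has {2,5}; that leaves 1.
At row 1, column 5: row 1 has {1,3,4,5}; column 5 has {3,4}; that leaves 2.
At row 2, column 1: row 2 is empty so far; column 1 has {1,2,4,5}; that leaves 3.
At row 2, column 2: row 2 has {3}; column 2 has {1,4,5}; the diagonal has {1,4}; that leaves 2.
At row 2, column 3: row 2 has {2,3}; column 3 has {1,2,5}; that leaves 4.
At row 2, column 4: row 2 has {2,3,4}; column 4 has {1,3}; that leaves 5.
At row 2, column 5: row 2 has {2,3,4,5}; column 5 has {2,3,4}; that leaves 1.
At row 3, column 3: row 3 has {1,4,5}; column 3 has {1,2,4,5}; the diagonal has {1,2,4}; that leaves 3.
At row 3, column 4: row 3 has {1,3,4,5}; column 4 has {1,3,5}; that leaves 2.
At row 5, column 2: row 5 has {1,2}; column 2 has {1,2,4,5}; that leaves 3.
At row 5, column 4: row 5 has {1,2,3}; column 4 has {1,2,3,5}; that leaves 4.
At row 5, column 5: row 5 has {1,2,3,4}; column 5 has {1,2,3,4}; the diagonal has {1,2,3,4}; that leaves 5.

4 5 1 3 2 / 3 2 4 5 1 / 5 1 3 2 4 / 2 4 5 1 3 / 1 3 2 4 5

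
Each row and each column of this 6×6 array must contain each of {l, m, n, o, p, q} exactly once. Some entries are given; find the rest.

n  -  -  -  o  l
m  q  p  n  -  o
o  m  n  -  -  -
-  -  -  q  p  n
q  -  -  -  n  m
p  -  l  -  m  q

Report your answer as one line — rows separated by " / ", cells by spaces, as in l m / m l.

n p q m o l / m q p n l o / o m n l q p / l o m q p n / q l o p n m / p n l o m q

Cell (r1,c2): row 1 has {l,n,o}; column 2 has {m,q} → p.
Cell (r1,c4): row 1 has {l,n,o,p}; column 4 has {n,q} → m.
Cell (r2,c5): row 2 has {m,n,o,p,q}; column 5 has {m,n,o,p} → l.
Cell (r3,c5): row 3 has {m,n,o}; column 5 has {l,m,n,o,p} → q.
Cell (r3,c6): row 3 has {m,n,o,q}; column 6 has {l,m,n,o,q} → p.
Cell (r4,c1): row 4 has {n,p,q}; column 1 has {m,n,o,p,q} → l.
Cell (r4,c2): row 4 has {l,n,p,q}; column 2 has {m,p,q} → o.
Cell (r4,c3): row 4 has {l,n,o,p,q}; column 3 has {l,n,p} → m.
Cell (r5,c2): row 5 has {m,n,q}; column 2 has {m,o,p,q} → l.
Cell (r5,c3): row 5 has {l,m,n,q}; column 3 has {l,m,n,p} → o.
Cell (r5,c4): row 5 has {l,m,n,o,q}; column 4 has {m,n,q} → p.
Cell (r6,c2): row 6 has {l,m,p,q}; column 2 has {l,m,o,p,q} → n.
Cell (r6,c4): row 6 has {l,m,n,p,q}; column 4 has {m,n,p,q} → o.
Cell (r1,c3): row 1 has {l,m,n,o,p}; column 3 has {l,m,n,o,p} → q.
Cell (r3,c4): row 3 has {m,n,o,p,q}; column 4 has {m,n,o,p,q} → l.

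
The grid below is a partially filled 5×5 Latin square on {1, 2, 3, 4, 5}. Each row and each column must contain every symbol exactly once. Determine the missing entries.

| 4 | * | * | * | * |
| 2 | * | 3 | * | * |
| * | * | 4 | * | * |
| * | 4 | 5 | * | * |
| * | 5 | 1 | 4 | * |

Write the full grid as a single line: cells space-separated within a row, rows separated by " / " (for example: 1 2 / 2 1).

4 3 2 1 5 / 2 1 3 5 4 / 5 2 4 3 1 / 1 4 5 2 3 / 3 5 1 4 2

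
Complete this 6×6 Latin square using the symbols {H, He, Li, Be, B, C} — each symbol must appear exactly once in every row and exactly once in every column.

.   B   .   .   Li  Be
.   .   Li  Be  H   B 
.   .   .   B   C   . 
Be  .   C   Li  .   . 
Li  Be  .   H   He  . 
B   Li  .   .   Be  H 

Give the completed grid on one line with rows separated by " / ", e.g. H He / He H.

C B H He Li Be / He C Li Be H B / H He Be B C Li / Be H C Li B He / Li Be B H He C / B Li He C Be H

(r4,c5) = B
(r4,c6) = He
(r5,c3) = B
(r5,c6) = C
(r6,c3) = He
(r6,c4) = C
(r1,c3) = H
(r1,c4) = He
(r3,c3) = Be
(r3,c6) = Li
(r4,c2) = H
(r1,c1) = C
(r2,c1) = He
(r2,c2) = C
(r3,c1) = H
(r3,c2) = He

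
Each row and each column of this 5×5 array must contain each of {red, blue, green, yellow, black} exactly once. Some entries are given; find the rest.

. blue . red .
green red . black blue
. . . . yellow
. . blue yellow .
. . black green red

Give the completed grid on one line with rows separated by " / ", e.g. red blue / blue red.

yellow blue green red black / green red yellow black blue / black green red blue yellow / red black blue yellow green / blue yellow black green red

(r2,c3) = yellow
(r3,c4) = blue
(r5,c2) = yellow
(r1,c3) = green
(r1,c5) = black
(r3,c3) = red
(r4,c5) = green
(r5,c1) = blue
(r1,c1) = yellow
(r3,c1) = black
(r3,c2) = green
(r4,c1) = red
(r4,c2) = black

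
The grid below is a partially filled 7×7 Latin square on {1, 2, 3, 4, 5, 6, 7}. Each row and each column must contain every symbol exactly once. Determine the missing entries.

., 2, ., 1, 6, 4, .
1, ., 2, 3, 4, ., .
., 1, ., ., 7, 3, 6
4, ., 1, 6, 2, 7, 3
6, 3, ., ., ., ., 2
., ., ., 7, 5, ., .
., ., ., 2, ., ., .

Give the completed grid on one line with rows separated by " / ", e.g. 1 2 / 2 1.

5 2 3 1 6 4 7 / 1 7 2 3 4 6 5 / 2 1 4 5 7 3 6 / 4 5 1 6 2 7 3 / 6 3 7 4 1 5 2 / 3 4 6 7 5 2 1 / 7 6 5 2 3 1 4

At row 4, column 2: row 4 has {1,2,3,4,6,7}; column 2 has {1,2,3}; that leaves 5.
At row 5, column 5: row 5 has {2,3,6}; column 5 has {2,4,5,6,7}; that leaves 1.
At row 5, column 6: row 5 has {1,2,3,6}; column 6 has {3,4,7}; that leaves 5.
At row 7, column 5: row 7 has {2}; column 5 has {1,2,4,5,6,7}; that leaves 3.
At row 2, column 6: row 2 has {1,2,3,4}; column 6 has {3,4,5,7}; that leaves 6.
At row 5, column 4: row 5 has {1,2,3,5,6}; column 4 has {1,2,3,6,7}; that leaves 4.
At row 7, column 6: row 7 has {2,3}; column 6 has {3,4,5,6,7}; that leaves 1.
At row 2, column 2: row 2 has {1,2,3,4,6}; column 2 has {1,2,3,5}; that leaves 7.
At row 2, column 7: row 2 has {1,2,3,4,6,7}; column 7 has {2,3,6}; that leaves 5.
At row 3, column 4: row 3 has {1,3,6,7}; column 4 has {1,2,3,4,6,7}; that leaves 5.
At row 5, column 3: row 5 has {1,2,3,4,5,6}; column 3 has {1,2}; that leaves 7.
At row 6, column 6: row 6 has {5,7}; column 6 has {1,3,4,5,6,7}; that leaves 2.
At row 1, column 7: row 1 has {1,2,4,6}; column 7 has {2,3,5,6}; that leaves 7.
At row 3, column 1: row 3 has {1,3,5,6,7}; column 1 has {1,4,6}; that leaves 2.
At row 3, column 3: row 3 has {1,2,3,5,6,7}; column 3 has {1,2,7}; that leaves 4.
At row 6, column 1: row 6 has {2,5,7}; column 1 has {1,2,4,6}; that leaves 3.
At row 6, column 3: row 6 has {2,3,5,7}; column 3 has {1,2,4,7}; that leaves 6.
At row 7, column 3: row 7 has {1,2,3}; column 3 has {1,2,4,6,7}; that leaves 5.
At row 7, column 7: row 7 has {1,2,3,5}; column 7 has {2,3,5,6,7}; that leaves 4.
At row 1, column 1: row 1 has {1,2,4,6,7}; column 1 has {1,2,3,4,6}; that leaves 5.
At row 1, column 3: row 1 has {1,2,4,5,6,7}; column 3 has {1,2,4,5,6,7}; that leaves 3.
At row 6, column 2: row 6 has {2,3,5,6,7}; column 2 has {1,2,3,5,7}; that leaves 4.
At row 6, column 7: row 6 has {2,3,4,5,6,7}; column 7 has {2,3,4,5,6,7}; that leaves 1.
At row 7, column 1: row 7 has {1,2,3,4,5}; column 1 has {1,2,3,4,5,6}; that leaves 7.
At row 7, column 2: row 7 has {1,2,3,4,5,7}; column 2 has {1,2,3,4,5,7}; that leaves 6.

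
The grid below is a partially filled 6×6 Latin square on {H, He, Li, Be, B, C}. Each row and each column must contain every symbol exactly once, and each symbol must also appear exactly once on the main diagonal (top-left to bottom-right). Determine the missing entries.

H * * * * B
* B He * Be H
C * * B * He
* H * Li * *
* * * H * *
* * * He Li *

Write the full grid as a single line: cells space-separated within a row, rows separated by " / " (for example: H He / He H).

H He Li Be C B / Li B He C Be H / C Li Be B H He / He H C Li B Be / Be C B H He Li / B Be H He Li C

row 2 has {H,He,Be,B}; column 1 has {H,C} — only Li is left for (r2,c1).
row 2 has {H,He,Li,Be,B}; column 4 has {H,He,Li,B} — only C is left for (r2,c4).
row 3 has {He,B,C}; column 3 has {He}; the diagonal has {H,Li,B} — only Be is left for (r3,c3).
row 3 has {He,Be,B,C}; column 5 has {Li,Be} — only H is left for (r3,c5).
row 6 has {He,Li}; column 6 has {H,He,B}; the diagonal has {H,Li,Be,B} — only C is left for (r6,c6).
row 1 has {H,B}; column 4 has {H,He,Li,B,C} — only Be is left for (r1,c4).
row 3 has {H,He,Be,B,C}; column 2 has {H,B} — only Li is left for (r3,c2).
row 4 has {H,Li}; column 6 has {H,He,B,C} — only Be is left for (r4,c6).
row 5 has {H}; column 5 has {H,Li,Be}; the diagonal has {H,Li,Be,B,C} — only He is left for (r5,c5).
row 5 has {H,He}; column 6 has {H,He,Be,B,C} — only Li is left for (r5,c6).
row 6 has {He,Li,C}; column 2 has {H,Li,B} — only Be is left for (r6,c2).
row 1 has {H,Be,B}; column 5 has {H,He,Li,Be} — only C is left for (r1,c5).
row 4 has {H,Li,Be}; column 5 has {H,He,Li,Be,C} — only B is left for (r4,c5).
row 5 has {H,He,Li}; column 2 has {H,Li,Be,B} — only C is left for (r5,c2).
row 5 has {H,He,Li,C}; column 3 has {He,Be} — only B is left for (r5,c3).
row 6 has {He,Li,Be,C}; column 1 has {H,Li,C} — only B is left for (r6,c1).
row 6 has {He,Li,Be,B,C}; column 3 has {He,Be,B} — only H is left for (r6,c3).
row 1 has {H,Be,B,C}; column 2 has {H,Li,Be,B,C} — only He is left for (r1,c2).
row 1 has {H,He,Be,B,C}; column 3 has {H,He,Be,B} — only Li is left for (r1,c3).
row 4 has {H,Li,Be,B}; column 1 has {H,Li,B,C} — only He is left for (r4,c1).
row 4 has {H,He,Li,Be,B}; column 3 has {H,He,Li,Be,B} — only C is left for (r4,c3).
row 5 has {H,He,Li,B,C}; column 1 has {H,He,Li,B,C} — only Be is left for (r5,c1).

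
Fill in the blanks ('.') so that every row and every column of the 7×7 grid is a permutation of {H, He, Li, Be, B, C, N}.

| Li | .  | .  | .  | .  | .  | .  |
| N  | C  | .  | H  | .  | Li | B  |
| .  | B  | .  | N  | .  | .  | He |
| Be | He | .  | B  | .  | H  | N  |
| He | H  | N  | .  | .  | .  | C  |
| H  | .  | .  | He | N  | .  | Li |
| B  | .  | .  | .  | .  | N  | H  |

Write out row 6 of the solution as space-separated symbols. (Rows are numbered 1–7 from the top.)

H Be B He N C Li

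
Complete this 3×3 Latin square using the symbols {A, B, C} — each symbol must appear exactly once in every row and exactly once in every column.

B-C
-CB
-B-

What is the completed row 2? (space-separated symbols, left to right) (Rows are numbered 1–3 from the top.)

(r1,c2) = A
(r2,c1) = A

A C B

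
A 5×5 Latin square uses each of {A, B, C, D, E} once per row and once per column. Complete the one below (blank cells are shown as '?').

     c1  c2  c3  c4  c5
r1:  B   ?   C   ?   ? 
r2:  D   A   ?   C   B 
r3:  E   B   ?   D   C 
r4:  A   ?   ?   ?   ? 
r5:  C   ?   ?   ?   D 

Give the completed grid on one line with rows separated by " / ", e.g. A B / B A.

row 2 has {A,B,C,D}; column 3 has {C} — only E is left for (r2,c3).
row 3 has {B,C,D,E}; column 3 has {C,E} — only A is left for (r3,c3).
row 4 has {A}; column 5 has {B,C,D} — only E is left for (r4,c5).
row 5 has {C,D}; column 2 has {A,B} — only E is left for (r5,c2).
row 5 has {C,D,E}; column 3 has {A,C,E} — only B is left for (r5,c3).
row 5 has {B,C,D,E}; column 4 has {C,D} — only A is left for (r5,c4).
row 1 has {B,C}; column 2 has {A,B,E} — only D is left for (r1,c2).
row 1 has {B,C,D}; column 4 has {A,C,D} — only E is left for (r1,c4).
row 1 has {B,C,D,E}; column 5 has {B,C,D,E} — only A is left for (r1,c5).
row 4 has {A,E}; column 2 has {A,B,D,E} — only C is left for (r4,c2).
row 4 has {A,C,E}; column 3 has {A,B,C,E} — only D is left for (r4,c3).
row 4 has {A,C,D,E}; column 4 has {A,C,D,E} — only B is left for (r4,c4).

B D C E A / D A E C B / E B A D C / A C D B E / C E B A D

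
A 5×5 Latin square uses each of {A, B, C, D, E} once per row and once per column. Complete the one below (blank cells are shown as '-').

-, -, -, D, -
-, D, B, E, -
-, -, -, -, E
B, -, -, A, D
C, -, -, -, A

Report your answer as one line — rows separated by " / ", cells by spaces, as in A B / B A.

E A C D B / A D B E C / D B A C E / B C E A D / C E D B A

At row 2, column 1: row 2 has {B,D,E}; column 1 has {B,C}; that leaves A.
At row 2, column 5: row 2 has {A,B,D,E}; column 5 has {A,D,E}; that leaves C.
At row 3, column 1: row 3 has {E}; column 1 has {A,B,C}; that leaves D.
At row 5, column 4: row 5 has {A,C}; column 4 has {A,D,E}; that leaves B.
At row 1, column 1: row 1 has {D}; column 1 has {A,B,C,D}; that leaves E.
At row 1, column 5: row 1 has {D,E}; column 5 has {A,C,D,E}; that leaves B.
At row 3, column 4: row 3 has {D,E}; column 4 has {A,B,D,E}; that leaves C.
At row 5, column 2: row 5 has {A,B,C}; column 2 has {D}; that leaves E.
At row 5, column 3: row 5 has {A,B,C,E}; column 3 has {B}; that leaves D.
At row 3, column 3: row 3 has {C,D,E}; column 3 has {B,D}; that leaves A.
At row 4, column 2: row 4 has {A,B,D}; column 2 has {D,E}; that leaves C.
At row 4, column 3: row 4 has {A,B,C,D}; column 3 has {A,B,D}; that leaves E.
At row 1, column 2: row 1 has {B,D,E}; column 2 has {C,D,E}; that leaves A.
At row 1, column 3: row 1 has {A,B,D,E}; column 3 has {A,B,D,E}; that leaves C.
At row 3, column 2: row 3 has {A,C,D,E}; column 2 has {A,C,D,E}; that leaves B.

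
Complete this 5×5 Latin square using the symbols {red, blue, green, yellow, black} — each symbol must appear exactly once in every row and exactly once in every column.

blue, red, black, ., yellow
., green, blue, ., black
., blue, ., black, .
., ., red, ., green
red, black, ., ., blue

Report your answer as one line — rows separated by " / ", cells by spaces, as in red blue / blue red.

At row 1, column 4: row 1 has {red,blue,yellow,black}; column 4 has {black}; that leaves green.
At row 2, column 1: row 2 has {blue,green,black}; column 1 has {red,blue}; that leaves yellow.
At row 2, column 4: row 2 has {blue,green,yellow,black}; column 4 has {green,black}; that leaves red.
At row 3, column 1: row 3 has {blue,black}; column 1 has {red,blue,yellow}; that leaves green.
At row 3, column 3: row 3 has {blue,green,black}; column 3 has {red,blue,black}; that leaves yellow.
At row 3, column 5: row 3 has {blue,green,yellow,black}; column 5 has {blue,green,yellow,black}; that leaves red.
At row 4, column 1: row 4 has {red,green}; column 1 has {red,blue,green,yellow}; that leaves black.
At row 4, column 2: row 4 has {red,green,black}; column 2 has {red,blue,green,black}; that leaves yellow.
At row 4, column 4: row 4 has {red,green,yellow,black}; column 4 has {red,green,black}; that leaves blue.
At row 5, column 3: row 5 has {red,blue,black}; column 3 has {red,blue,yellow,black}; that leaves green.
At row 5, column 4: row 5 has {red,blue,green,black}; column 4 has {red,blue,green,black}; that leaves yellow.

blue red black green yellow / yellow green blue red black / green blue yellow black red / black yellow red blue green / red black green yellow blue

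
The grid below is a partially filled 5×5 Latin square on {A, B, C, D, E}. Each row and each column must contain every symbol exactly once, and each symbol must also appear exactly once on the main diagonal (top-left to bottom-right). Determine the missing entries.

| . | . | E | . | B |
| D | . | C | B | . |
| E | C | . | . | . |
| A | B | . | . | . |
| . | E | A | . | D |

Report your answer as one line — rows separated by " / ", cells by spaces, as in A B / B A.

row 1 has {B,E}; column 1 has {A,D,E}; the diagonal has {D} — only C is left for (r1,c1).
row 2 has {B,C,D}; column 2 has {B,C,E}; the diagonal has {C,D} — only A is left for (r2,c2).
row 2 has {A,B,C,D}; column 5 has {B,D} — only E is left for (r2,c5).
row 3 has {C,E}; column 3 has {A,C,E}; the diagonal has {A,C,D} — only B is left for (r3,c3).
row 3 has {B,C,E}; column 5 has {B,D,E} — only A is left for (r3,c5).
row 4 has {A,B}; column 3 has {A,B,C,E} — only D is left for (r4,c3).
row 4 has {A,B,D}; column 4 has {B}; the diagonal has {A,B,C,D} — only E is left for (r4,c4).
row 4 has {A,B,D,E}; column 5 has {A,B,D,E} — only C is left for (r4,c5).
row 5 has {A,D,E}; column 1 has {A,C,D,E} — only B is left for (r5,c1).
row 5 has {A,B,D,E}; column 4 has {B,E} — only C is left for (r5,c4).
row 1 has {B,C,E}; column 2 has {A,B,C,E} — only D is left for (r1,c2).
row 1 has {B,C,D,E}; column 4 has {B,C,E} — only A is left for (r1,c4).
row 3 has {A,B,C,E}; column 4 has {A,B,C,E} — only D is left for (r3,c4).

C D E A B / D A C B E / E C B D A / A B D E C / B E A C D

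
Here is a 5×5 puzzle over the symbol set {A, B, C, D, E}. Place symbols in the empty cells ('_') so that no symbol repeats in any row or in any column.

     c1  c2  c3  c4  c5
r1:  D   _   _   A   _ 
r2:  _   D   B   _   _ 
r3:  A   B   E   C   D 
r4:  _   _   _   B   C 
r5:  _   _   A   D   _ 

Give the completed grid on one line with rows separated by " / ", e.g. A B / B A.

D E C A B / C D B E A / A B E C D / E A D B C / B C A D E

(r1,c3): row 1 has {A,D}; column 3 has {A,B,E}, so it must be C.
(r2,c4): row 2 has {B,D}; column 4 has {A,B,C,D}, so it must be E.
(r2,c5): row 2 has {B,D,E}; column 5 has {C,D}, so it must be A.
(r4,c1): row 4 has {B,C}; column 1 has {A,D}, so it must be E.
(r4,c2): row 4 has {B,C,E}; column 2 has {B,D}, so it must be A.
(r4,c3): row 4 has {A,B,C,E}; column 3 has {A,B,C,E}, so it must be D.
(r1,c2): row 1 has {A,C,D}; column 2 has {A,B,D}, so it must be E.
(r1,c5): row 1 has {A,C,D,E}; column 5 has {A,C,D}, so it must be B.
(r2,c1): row 2 has {A,B,D,E}; column 1 has {A,D,E}, so it must be C.
(r5,c1): row 5 has {A,D}; column 1 has {A,C,D,E}, so it must be B.
(r5,c2): row 5 has {A,B,D}; column 2 has {A,B,D,E}, so it must be C.
(r5,c5): row 5 has {A,B,C,D}; column 5 has {A,B,C,D}, so it must be E.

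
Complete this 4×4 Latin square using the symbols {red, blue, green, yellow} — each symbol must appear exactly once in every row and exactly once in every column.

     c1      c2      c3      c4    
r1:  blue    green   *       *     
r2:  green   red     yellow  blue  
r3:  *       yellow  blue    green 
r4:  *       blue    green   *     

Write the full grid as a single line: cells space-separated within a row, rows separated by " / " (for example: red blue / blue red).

blue green red yellow / green red yellow blue / red yellow blue green / yellow blue green red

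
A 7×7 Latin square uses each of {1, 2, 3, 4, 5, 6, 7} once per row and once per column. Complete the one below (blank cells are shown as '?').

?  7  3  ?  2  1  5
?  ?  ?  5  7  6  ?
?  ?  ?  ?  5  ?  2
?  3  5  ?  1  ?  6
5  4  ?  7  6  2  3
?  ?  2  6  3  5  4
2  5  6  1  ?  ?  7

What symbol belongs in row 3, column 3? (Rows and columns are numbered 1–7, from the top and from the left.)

Cell (r1,c4): row 1 has {1,2,3,5,7}; column 4 has {1,5,6,7} → 4.
Cell (r2,c7): row 2 has {5,6,7}; column 7 has {2,3,4,5,6,7} → 1.
Cell (r3,c4): row 3 has {2,5}; column 4 has {1,4,5,6,7} → 3.
Cell (r4,c4): row 4 has {1,3,5,6}; column 4 has {1,3,4,5,6,7} → 2.
Cell (r5,c3): row 5 has {2,3,4,5,6,7}; column 3 has {2,3,5,6} → 1.
Cell (r6,c2): row 6 has {2,3,4,5,6}; column 2 has {3,4,5,7} → 1.
Cell (r7,c5): row 7 has {1,2,5,6,7}; column 5 has {1,2,3,5,6,7} → 4.
Cell (r7,c6): row 7 has {1,2,4,5,6,7}; column 6 has {1,2,5,6} → 3.
Cell (r1,c1): row 1 has {1,2,3,4,5,7}; column 1 has {2,5} → 6.
Cell (r2,c2): row 2 has {1,5,6,7}; column 2 has {1,3,4,5,7} → 2.
Cell (r2,c3): row 2 has {1,2,5,6,7}; column 3 has {1,2,3,5,6} → 4.
Cell (r3,c2): row 3 has {2,3,5}; column 2 has {1,2,3,4,5,7} → 6.
Cell (r3,c3): row 3 has {2,3,5,6}; column 3 has {1,2,3,4,5,6} → 7.

7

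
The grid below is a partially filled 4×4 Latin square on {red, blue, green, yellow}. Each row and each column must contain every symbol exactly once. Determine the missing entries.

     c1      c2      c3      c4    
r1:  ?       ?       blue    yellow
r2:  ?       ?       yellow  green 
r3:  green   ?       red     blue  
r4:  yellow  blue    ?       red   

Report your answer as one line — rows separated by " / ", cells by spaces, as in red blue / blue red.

red green blue yellow / blue red yellow green / green yellow red blue / yellow blue green red

At row 1, column 1: row 1 has {blue,yellow}; column 1 has {green,yellow}; that leaves red.
At row 1, column 2: row 1 has {red,blue,yellow}; column 2 has {blue}; that leaves green.
At row 2, column 1: row 2 has {green,yellow}; column 1 has {red,green,yellow}; that leaves blue.
At row 2, column 2: row 2 has {blue,green,yellow}; column 2 has {blue,green}; that leaves red.
At row 3, column 2: row 3 has {red,blue,green}; column 2 has {red,blue,green}; that leaves yellow.
At row 4, column 3: row 4 has {red,blue,yellow}; column 3 has {red,blue,yellow}; that leaves green.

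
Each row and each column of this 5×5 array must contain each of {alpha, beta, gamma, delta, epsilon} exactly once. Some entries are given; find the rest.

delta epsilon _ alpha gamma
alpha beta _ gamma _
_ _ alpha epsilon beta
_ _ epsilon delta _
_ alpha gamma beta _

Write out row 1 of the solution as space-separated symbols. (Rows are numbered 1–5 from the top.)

delta epsilon beta alpha gamma

Cell (r1,c3): row 1 has {alpha,gamma,delta,epsilon}; column 3 has {alpha,gamma,epsilon} → beta.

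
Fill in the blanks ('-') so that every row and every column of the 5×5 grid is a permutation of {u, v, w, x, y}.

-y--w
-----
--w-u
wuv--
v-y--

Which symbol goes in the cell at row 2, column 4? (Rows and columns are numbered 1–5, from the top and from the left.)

Cell (r5,c5): row 5 has {v,y}; column 5 has {u,w} → x.
Cell (r4,c5): row 4 has {u,v,w}; column 5 has {u,w,x} → y.
Cell (r5,c2): row 5 has {v,x,y}; column 2 has {u,y} → w.
Cell (r5,c4): row 5 has {v,w,x,y}; column 4 is empty so far → u.
Cell (r2,c5): row 2 is empty so far; column 5 has {u,w,x,y} → v.
Cell (r4,c4): row 4 has {u,v,w,y}; column 4 has {u} → x.
Cell (r1,c4): row 1 has {w,y}; column 4 has {u,x} → v.
Cell (r2,c2): row 2 has {v}; column 2 has {u,w,y} → x.
Cell (r2,c3): row 2 has {v,x}; column 3 has {v,w,y} → u.
Cell (r3,c2): row 3 has {u,w}; column 2 has {u,w,x,y} → v.
Cell (r3,c4): row 3 has {u,v,w}; column 4 has {u,v,x} → y.
Cell (r1,c3): row 1 has {v,w,y}; column 3 has {u,v,w,y} → x.
Cell (r2,c1): row 2 has {u,v,x}; column 1 has {v,w} → y.
Cell (r2,c4): row 2 has {u,v,x,y}; column 4 has {u,v,x,y} → w.

w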